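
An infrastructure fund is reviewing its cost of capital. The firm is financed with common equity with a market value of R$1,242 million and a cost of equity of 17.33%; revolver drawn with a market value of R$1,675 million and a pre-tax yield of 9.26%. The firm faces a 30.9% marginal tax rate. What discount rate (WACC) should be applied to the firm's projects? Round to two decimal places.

Total capital V = 1242 + 1675 = 2917.
Equity: weight = 1242/2917 = 0.4258; cost = 17.33%.
Revolver drawn: weight = 1675/2917 = 0.5742; after-tax cost = 9.26% × (1 − 30.9%) = 6.3987%.
WACC = 0.4258 × 17.3300% + 0.5742 × 6.3987% = 11.0530%.

11.05%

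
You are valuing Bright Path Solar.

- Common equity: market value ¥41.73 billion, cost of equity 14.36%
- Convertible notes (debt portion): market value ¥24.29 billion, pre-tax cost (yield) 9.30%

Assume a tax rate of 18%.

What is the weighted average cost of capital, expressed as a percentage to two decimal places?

11.88%

Total capital V = 41.73 + 24.29 = 66.02.
Equity: weight = 41.73/66.02 = 0.6321; cost = 14.36%.
Convertible notes (debt portion): weight = 24.29/66.02 = 0.3679; after-tax cost = 9.3% × (1 − 18%) = 7.6260%.
WACC = 0.6321 × 14.3600% + 0.3679 × 7.6260% = 11.8824%.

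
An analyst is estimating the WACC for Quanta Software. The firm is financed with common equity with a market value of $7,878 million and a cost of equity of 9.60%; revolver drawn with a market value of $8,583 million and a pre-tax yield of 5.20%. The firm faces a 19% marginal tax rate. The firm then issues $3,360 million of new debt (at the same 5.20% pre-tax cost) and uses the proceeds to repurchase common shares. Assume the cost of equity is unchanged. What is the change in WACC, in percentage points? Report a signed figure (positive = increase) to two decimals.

-1.10 pp

Current WACC:
Total capital V = 7878 + 8583 = 16461.
Equity: weight = 7878/16461 = 0.4786; cost = 9.6%.
Revolver drawn: weight = 8583/16461 = 0.5214; after-tax cost = 5.2% × (1 − 19%) = 4.2120%.
WACC = 0.4786 × 9.6000% + 0.5214 × 4.2120% = 6.7906%.
After the change:
Total capital V = 4518 + 11943 = 16461.
Equity: weight = 4518/16461 = 0.2745; cost = 9.6%.
Revolver drawn: weight = 11943/16461 = 0.7255; after-tax cost = 5.2% × (1 − 19%) = 4.2120%.
WACC = 0.2745 × 9.6000% + 0.7255 × 4.2120% = 5.6908%.
Change in WACC = 5.6908% − 6.7906% = -1.0998 pp.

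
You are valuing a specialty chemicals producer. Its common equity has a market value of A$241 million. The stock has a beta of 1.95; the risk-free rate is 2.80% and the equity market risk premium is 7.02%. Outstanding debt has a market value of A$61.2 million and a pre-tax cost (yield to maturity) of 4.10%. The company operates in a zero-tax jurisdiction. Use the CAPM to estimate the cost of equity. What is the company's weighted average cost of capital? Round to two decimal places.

Cost of equity via CAPM: Re = 2.8% + 1.95 × 7.02% = 16.4890%.
Total capital V = 241 + 61.2 = 302.2.
Equity: weight = 241/302.2 = 0.7975; cost = 16.489%.
Debt: weight = 61.2/302.2 = 0.2025; after-tax cost = 4.1% × (1 − 0%) = 4.1000%.
WACC = 0.7975 × 16.4890% + 0.2025 × 4.1000% = 13.9800%.

13.98%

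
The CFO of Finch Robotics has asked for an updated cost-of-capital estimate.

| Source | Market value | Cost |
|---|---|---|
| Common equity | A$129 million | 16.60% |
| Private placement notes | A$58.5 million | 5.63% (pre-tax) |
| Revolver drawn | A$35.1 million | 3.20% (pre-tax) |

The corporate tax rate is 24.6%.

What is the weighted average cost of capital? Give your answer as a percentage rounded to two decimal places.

11.12%

Total capital V = 129 + 58.5 + 35.1 = 222.6.
Equity: weight = 129/222.6 = 0.5795; cost = 16.6%.
Private placement notes: weight = 58.5/222.6 = 0.2628; after-tax cost = 5.63% × (1 − 24.6%) = 4.2450%.
Revolver drawn: weight = 35.1/222.6 = 0.1577; after-tax cost = 3.2% × (1 − 24.6%) = 2.4128%.
WACC = 0.5795 × 16.6000% + 0.2628 × 4.2450% + 0.1577 × 2.4128% = 11.1160%.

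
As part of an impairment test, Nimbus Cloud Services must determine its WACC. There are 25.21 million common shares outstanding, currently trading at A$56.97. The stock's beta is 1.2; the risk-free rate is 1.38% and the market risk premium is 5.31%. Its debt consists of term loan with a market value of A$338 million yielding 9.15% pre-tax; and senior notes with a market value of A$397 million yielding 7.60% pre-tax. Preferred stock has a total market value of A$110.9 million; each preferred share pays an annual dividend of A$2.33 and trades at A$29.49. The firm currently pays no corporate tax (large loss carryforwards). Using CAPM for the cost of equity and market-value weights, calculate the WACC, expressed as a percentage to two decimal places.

Cost of equity via CAPM: Re = 1.38% + 1.2 × 5.31% = 7.7520%.
Cost of preferred: Rp = 2.33 / 29.49 = 7.9010%.
Market value of equity E = 56.97 × 25.21m = 1436.2137m.
Total capital V = 1436.2137 + 110.9 + 338 + 397 = 2282.1137.
Equity: weight = 1436.2137/2282.1137 = 0.6293; cost = 7.752%.
Preferred: weight = 110.9/2282.1137 = 0.0486; cost = 7.901%.
Term loan: weight = 338/2282.1137 = 0.1481; after-tax cost = 9.15% × (1 − 0%) = 9.1500%.
Senior notes: weight = 397/2282.1137 = 0.1740; after-tax cost = 7.6% × (1 − 0%) = 7.6000%.
WACC = 0.6293 × 7.7520% + 0.0486 × 7.9010% + 0.1481 × 9.1500% + 0.1740 × 7.6000% = 7.9399%.

7.94%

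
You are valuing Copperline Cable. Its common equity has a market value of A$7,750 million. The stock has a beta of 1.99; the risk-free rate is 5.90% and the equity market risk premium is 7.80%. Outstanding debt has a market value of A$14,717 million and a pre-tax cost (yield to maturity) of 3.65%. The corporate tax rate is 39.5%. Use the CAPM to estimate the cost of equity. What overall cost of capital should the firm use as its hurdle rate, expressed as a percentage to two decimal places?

Cost of equity via CAPM: Re = 5.9% + 1.99 × 7.8% = 21.4220%.
Total capital V = 7750 + 14717 = 22467.
Equity: weight = 7750/22467 = 0.3450; cost = 21.422%.
Debt: weight = 14717/22467 = 0.6550; after-tax cost = 3.65% × (1 − 39.5%) = 2.2083%.
WACC = 0.3450 × 21.4220% + 0.6550 × 2.2083% = 8.8360%.

8.84%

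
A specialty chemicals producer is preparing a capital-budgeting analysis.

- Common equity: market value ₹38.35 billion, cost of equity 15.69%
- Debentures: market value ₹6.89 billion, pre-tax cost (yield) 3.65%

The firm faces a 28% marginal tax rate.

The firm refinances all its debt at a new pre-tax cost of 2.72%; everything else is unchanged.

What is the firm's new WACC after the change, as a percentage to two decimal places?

After the change:
Total capital V = 38.35 + 6.89 = 45.24.
Equity: weight = 38.35/45.24 = 0.8477; cost = 15.69%.
Debentures: weight = 6.89/45.24 = 0.1523; after-tax cost = 2.72% × (1 − 28%) = 1.9584%.
WACC = 0.8477 × 15.6900% + 0.1523 × 1.9584% = 13.5987%.

13.60%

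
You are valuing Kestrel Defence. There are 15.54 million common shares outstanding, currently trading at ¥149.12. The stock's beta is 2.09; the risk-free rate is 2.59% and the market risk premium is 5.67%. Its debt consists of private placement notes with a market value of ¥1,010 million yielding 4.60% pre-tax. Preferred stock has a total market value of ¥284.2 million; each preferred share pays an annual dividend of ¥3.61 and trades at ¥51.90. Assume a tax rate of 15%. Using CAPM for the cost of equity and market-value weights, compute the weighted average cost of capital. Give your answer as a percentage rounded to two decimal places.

10.91%

Cost of equity via CAPM: Re = 2.59% + 2.09 × 5.67% = 14.4403%.
Cost of preferred: Rp = 3.61 / 51.9 = 6.9557%.
Market value of equity E = 149.12 × 15.54m = 2317.3248m.
Total capital V = 2317.3248 + 284.2 + 1010 = 3611.5248.
Equity: weight = 2317.3248/3611.5248 = 0.6416; cost = 14.4403%.
Preferred: weight = 284.2/3611.5248 = 0.0787; cost = 6.9557%.
Private placement notes: weight = 1010/3611.5248 = 0.2797; after-tax cost = 4.6% × (1 − 15%) = 3.9100%.
WACC = 0.6416 × 14.4403% + 0.0787 × 6.9557% + 0.2797 × 3.9100% = 10.9064%.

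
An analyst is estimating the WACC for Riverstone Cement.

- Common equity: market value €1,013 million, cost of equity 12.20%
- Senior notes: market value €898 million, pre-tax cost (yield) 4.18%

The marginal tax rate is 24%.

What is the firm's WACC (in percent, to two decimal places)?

7.96%

Total capital V = 1013 + 898 = 1911.
Equity: weight = 1013/1911 = 0.5301; cost = 12.2%.
Senior notes: weight = 898/1911 = 0.4699; after-tax cost = 4.18% × (1 − 24%) = 3.1768%.
WACC = 0.5301 × 12.2000% + 0.4699 × 3.1768% = 7.9599%.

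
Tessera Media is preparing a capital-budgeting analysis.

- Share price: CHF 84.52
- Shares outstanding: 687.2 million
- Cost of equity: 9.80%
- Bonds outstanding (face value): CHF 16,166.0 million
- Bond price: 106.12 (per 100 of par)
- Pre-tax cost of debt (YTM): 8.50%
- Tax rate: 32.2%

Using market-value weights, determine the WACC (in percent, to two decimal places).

Market value of equity E = 84.52 × 687.2m = 58082.144m. Market value of debt D = 16166m × 106.12/100 = 17155.3592m.
Total capital V = 58082.144 + 17155.3592 = 75237.5032.
Equity: weight = 58082.144/75237.5032 = 0.7720; cost = 9.8%.
Bonds outstanding: weight = 17155.3592/75237.5032 = 0.2280; after-tax cost = 8.5% × (1 − 32.2%) = 5.7630%.
WACC = 0.7720 × 9.8000% + 0.2280 × 5.7630% = 8.8795%.

8.88%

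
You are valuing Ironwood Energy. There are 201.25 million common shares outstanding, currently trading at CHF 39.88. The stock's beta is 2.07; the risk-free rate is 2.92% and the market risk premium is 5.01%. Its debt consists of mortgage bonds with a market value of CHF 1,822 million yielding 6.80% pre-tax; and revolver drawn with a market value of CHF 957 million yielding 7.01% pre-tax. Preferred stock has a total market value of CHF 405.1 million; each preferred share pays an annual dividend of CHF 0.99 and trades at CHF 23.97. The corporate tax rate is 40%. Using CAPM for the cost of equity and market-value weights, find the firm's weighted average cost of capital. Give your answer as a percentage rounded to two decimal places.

10.69%

Cost of equity via CAPM: Re = 2.92% + 2.07 × 5.01% = 13.2907%.
Cost of preferred: Rp = 0.99 / 23.97 = 4.1302%.
Market value of equity E = 39.88 × 201.25m = 8025.85m.
Total capital V = 8025.85 + 405.1 + 1822 + 957 = 11209.95.
Equity: weight = 8025.85/11209.95 = 0.7160; cost = 13.2907%.
Preferred: weight = 405.1/11209.95 = 0.0361; cost = 4.1302%.
Mortgage bonds: weight = 1822/11209.95 = 0.1625; after-tax cost = 6.8% × (1 − 40%) = 4.0800%.
Revolver drawn: weight = 957/11209.95 = 0.0854; after-tax cost = 7.01% × (1 − 40%) = 4.2060%.
WACC = 0.7160 × 13.2907% + 0.0361 × 4.1302% + 0.1625 × 4.0800% + 0.0854 × 4.2060% = 10.6870%.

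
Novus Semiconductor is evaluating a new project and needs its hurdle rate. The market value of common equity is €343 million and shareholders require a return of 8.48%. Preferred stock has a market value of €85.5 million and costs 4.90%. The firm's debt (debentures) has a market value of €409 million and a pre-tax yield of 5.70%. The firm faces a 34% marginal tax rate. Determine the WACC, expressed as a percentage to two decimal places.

5.81%

Total capital V = 343 + 85.5 + 409 = 837.5.
Equity: weight = 343/837.5 = 0.4096; cost = 8.48%.
Preferred: weight = 85.5/837.5 = 0.1021; cost = 4.9%.
Debentures: weight = 409/837.5 = 0.4884; after-tax cost = 5.7% × (1 − 34%) = 3.7620%.
WACC = 0.4096 × 8.4800% + 0.1021 × 4.9000% + 0.4884 × 3.7620% = 5.8104%.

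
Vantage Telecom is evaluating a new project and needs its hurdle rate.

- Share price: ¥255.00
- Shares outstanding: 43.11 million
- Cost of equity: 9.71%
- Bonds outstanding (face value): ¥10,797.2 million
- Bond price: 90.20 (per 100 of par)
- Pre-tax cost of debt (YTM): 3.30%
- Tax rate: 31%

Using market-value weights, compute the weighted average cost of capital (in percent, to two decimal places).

Market value of equity E = 255.0 × 43.11m = 10993.05m. Market value of debt D = 10797.2m × 90.2/100 = 9739.0744m.
Total capital V = 10993.05 + 9739.0744 = 20732.1244.
Equity: weight = 10993.05/20732.1244 = 0.5302; cost = 9.71%.
Bonds outstanding: weight = 9739.0744/20732.1244 = 0.4698; after-tax cost = 3.3% × (1 − 31%) = 2.2770%.
WACC = 0.5302 × 9.7100% + 0.4698 × 2.2770% = 6.2183%.

6.22%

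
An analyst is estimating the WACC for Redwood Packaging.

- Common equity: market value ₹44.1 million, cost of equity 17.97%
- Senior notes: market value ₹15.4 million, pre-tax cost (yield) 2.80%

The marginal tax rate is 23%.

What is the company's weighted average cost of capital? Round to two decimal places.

Total capital V = 44.1 + 15.4 = 59.5.
Equity: weight = 44.1/59.5 = 0.7412; cost = 17.97%.
Senior notes: weight = 15.4/59.5 = 0.2588; after-tax cost = 2.8% × (1 − 23%) = 2.1560%.
WACC = 0.7412 × 17.9700% + 0.2588 × 2.1560% = 13.8770%.

13.88%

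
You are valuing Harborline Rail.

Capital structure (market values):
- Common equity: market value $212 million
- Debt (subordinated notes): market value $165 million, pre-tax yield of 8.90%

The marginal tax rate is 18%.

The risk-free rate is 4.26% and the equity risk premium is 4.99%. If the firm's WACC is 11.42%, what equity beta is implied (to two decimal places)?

2.08

Total capital V = 212 + 165 = 377.
Equity weight = 212/377 = 0.5623.
Subordinated notes weight = 165/377 = 0.4377.
Debt contribution = 0.4377 × 8.9% × (1 − 18%) = 3.1941%.
Required equity contribution = 11.42% − 3.1941% = 8.2259%  ⇒  Re = 14.6282%.
CAPM: 14.6282% = 4.26% + β × 4.99%  ⇒  β = 2.0778.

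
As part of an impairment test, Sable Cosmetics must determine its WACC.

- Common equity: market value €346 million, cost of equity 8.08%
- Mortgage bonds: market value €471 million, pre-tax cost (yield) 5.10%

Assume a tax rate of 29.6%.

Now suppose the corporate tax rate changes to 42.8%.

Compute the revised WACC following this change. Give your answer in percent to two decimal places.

After the change:
Total capital V = 346 + 471 = 817.
Equity: weight = 346/817 = 0.4235; cost = 8.08%.
Mortgage bonds: weight = 471/817 = 0.5765; after-tax cost = 5.1% × (1 − 42.8%) = 2.9172%.
WACC = 0.4235 × 8.0800% + 0.5765 × 2.9172% = 5.1036%.

5.10%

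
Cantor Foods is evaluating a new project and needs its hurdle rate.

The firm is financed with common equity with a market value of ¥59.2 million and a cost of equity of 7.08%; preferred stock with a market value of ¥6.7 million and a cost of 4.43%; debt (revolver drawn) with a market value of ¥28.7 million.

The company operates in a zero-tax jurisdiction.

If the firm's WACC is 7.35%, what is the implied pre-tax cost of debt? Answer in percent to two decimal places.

8.59%

Total capital V = 59.2 + 6.7 + 28.7 = 94.6.
Equity weight = 59.2/94.6 = 0.6258.
Preferred weight = 6.7/94.6 = 0.0708.
Revolver drawn weight = 28.7/94.6 = 0.3034.
Equity contribution = 0.6258 × 7.08% = 4.4306%.
Preferred contribution = 0.0708 × 4.43% = 0.3138%.
Remaining for debt = 7.35% − 4.7444% = 2.6056%.
Rd × (1 − 0%) × 0.3034 = 2.6056%  ⇒  Rd = 8.5886%.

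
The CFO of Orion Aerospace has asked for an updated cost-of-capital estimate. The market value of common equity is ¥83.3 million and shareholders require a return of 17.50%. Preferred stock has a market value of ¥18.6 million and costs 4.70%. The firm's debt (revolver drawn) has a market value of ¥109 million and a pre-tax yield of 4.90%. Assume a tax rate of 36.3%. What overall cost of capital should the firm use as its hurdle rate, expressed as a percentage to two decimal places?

Total capital V = 83.3 + 18.6 + 109 = 210.9.
Equity: weight = 83.3/210.9 = 0.3950; cost = 17.5%.
Preferred: weight = 18.6/210.9 = 0.0882; cost = 4.7%.
Revolver drawn: weight = 109/210.9 = 0.5168; after-tax cost = 4.9% × (1 − 36.3%) = 3.1213%.
WACC = 0.3950 × 17.5000% + 0.0882 × 4.7000% + 0.5168 × 3.1213% = 8.9397%.

8.94%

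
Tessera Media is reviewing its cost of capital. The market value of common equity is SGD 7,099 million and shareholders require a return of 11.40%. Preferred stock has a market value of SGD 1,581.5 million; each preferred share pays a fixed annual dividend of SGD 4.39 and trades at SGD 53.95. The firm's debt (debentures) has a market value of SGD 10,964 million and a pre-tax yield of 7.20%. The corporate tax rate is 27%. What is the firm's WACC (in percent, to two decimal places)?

7.71%

Cost of preferred: Rp = 4.39 / 53.95 = 8.1372%.
Total capital V = 7099 + 1581.5 + 10964 = 19644.5.
Equity: weight = 7099/19644.5 = 0.3614; cost = 11.4%.
Preferred: weight = 1581.5/19644.5 = 0.0805; cost = 8.1372%.
Debentures: weight = 10964/19644.5 = 0.5581; after-tax cost = 7.2% × (1 − 27%) = 5.2560%.
WACC = 0.3614 × 11.4000% + 0.0805 × 8.1372% + 0.5581 × 5.2560% = 7.7082%.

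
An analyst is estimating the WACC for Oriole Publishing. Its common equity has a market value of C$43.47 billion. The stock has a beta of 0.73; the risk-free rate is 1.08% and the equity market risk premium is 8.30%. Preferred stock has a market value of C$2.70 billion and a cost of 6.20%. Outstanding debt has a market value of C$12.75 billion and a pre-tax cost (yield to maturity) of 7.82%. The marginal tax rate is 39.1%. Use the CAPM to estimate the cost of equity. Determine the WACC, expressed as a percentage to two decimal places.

Cost of equity via CAPM: Re = 1.08% + 0.73 × 8.3% = 7.1390%.
Total capital V = 43.47 + 2.7 + 12.75 = 58.92.
Equity: weight = 43.47/58.92 = 0.7378; cost = 7.139%.
Preferred: weight = 2.7/58.92 = 0.0458; cost = 6.2%.
Debt: weight = 12.75/58.92 = 0.2164; after-tax cost = 7.82% × (1 − 39.1%) = 4.7624%.
WACC = 0.7378 × 7.1390% + 0.0458 × 6.2000% + 0.2164 × 4.7624% = 6.5817%.

6.58%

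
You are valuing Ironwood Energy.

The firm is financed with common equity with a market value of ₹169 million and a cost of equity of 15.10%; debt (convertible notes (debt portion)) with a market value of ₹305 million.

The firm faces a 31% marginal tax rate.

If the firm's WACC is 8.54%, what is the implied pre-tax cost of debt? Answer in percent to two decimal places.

7.11%

Total capital V = 169 + 305 = 474.
Equity weight = 169/474 = 0.3565.
Convertible notes (debt portion) weight = 305/474 = 0.6435.
Equity contribution = 0.3565 × 15.1% = 5.3838%.
Remaining for debt = 8.54% − 5.3838% = 3.1562%.
Rd × (1 − 31%) × 0.6435 = 3.1562%  ⇒  Rd = 7.1089%.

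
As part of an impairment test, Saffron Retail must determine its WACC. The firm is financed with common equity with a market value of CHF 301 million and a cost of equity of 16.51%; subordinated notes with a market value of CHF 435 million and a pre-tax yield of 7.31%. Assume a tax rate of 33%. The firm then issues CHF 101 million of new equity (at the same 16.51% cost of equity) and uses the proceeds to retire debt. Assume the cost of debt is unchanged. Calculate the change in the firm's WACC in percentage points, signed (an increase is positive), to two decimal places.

Current WACC:
Total capital V = 301 + 435 = 736.
Equity: weight = 301/736 = 0.4090; cost = 16.51%.
Subordinated notes: weight = 435/736 = 0.5910; after-tax cost = 7.31% × (1 − 33%) = 4.8977%.
WACC = 0.4090 × 16.5100% + 0.5910 × 4.8977% = 9.6468%.
After the change:
Total capital V = 402 + 334 = 736.
Equity: weight = 402/736 = 0.5462; cost = 16.51%.
Subordinated notes: weight = 334/736 = 0.4538; after-tax cost = 7.31% × (1 − 33%) = 4.8977%.
WACC = 0.5462 × 16.5100% + 0.4538 × 4.8977% = 11.2403%.
Change in WACC = 11.2403% − 9.6468% = 1.5935 pp.

+1.59 pp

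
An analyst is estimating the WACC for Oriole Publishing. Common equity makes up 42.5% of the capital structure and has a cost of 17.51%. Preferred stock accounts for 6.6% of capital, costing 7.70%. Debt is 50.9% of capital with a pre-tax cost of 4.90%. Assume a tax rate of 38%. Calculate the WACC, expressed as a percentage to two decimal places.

After-tax cost of debt = 4.9% × (1 − 38%) = 3.0380%.
WACC = 0.425 × 17.5100% + 0.066 × 7.7000% + 0.509 × 3.0380% = 9.4963%.

9.50%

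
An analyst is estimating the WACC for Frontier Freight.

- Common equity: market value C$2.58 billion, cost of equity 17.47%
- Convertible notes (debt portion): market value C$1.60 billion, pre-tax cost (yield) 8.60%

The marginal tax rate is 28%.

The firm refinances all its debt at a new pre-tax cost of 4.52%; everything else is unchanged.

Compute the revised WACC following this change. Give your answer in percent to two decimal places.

12.03%

After the change:
Total capital V = 2.58 + 1.6 = 4.18.
Equity: weight = 2.58/4.18 = 0.6172; cost = 17.47%.
Convertible notes (debt portion): weight = 1.6/4.18 = 0.3828; after-tax cost = 4.52% × (1 − 28%) = 3.2544%.
WACC = 0.6172 × 17.4700% + 0.3828 × 3.2544% = 12.0286%.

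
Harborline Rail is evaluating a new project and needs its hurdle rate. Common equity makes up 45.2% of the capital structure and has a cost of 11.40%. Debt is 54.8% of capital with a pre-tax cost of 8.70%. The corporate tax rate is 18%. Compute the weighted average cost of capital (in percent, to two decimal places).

After-tax cost of debt = 8.7% × (1 − 18%) = 7.1340%.
WACC = 0.452 × 11.4000% + 0.548 × 7.1340% = 9.0622%.

9.06%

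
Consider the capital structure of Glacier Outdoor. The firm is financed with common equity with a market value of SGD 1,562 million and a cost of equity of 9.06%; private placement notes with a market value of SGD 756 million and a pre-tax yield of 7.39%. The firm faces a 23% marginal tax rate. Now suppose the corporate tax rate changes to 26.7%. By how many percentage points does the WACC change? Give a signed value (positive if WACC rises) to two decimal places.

Current WACC:
Total capital V = 1562 + 756 = 2318.
Equity: weight = 1562/2318 = 0.6739; cost = 9.06%.
Private placement notes: weight = 756/2318 = 0.3261; after-tax cost = 7.39% × (1 − 23%) = 5.6903%.
WACC = 0.6739 × 9.0600% + 0.3261 × 5.6903% = 7.9610%.
After the change:
Total capital V = 1562 + 756 = 2318.
Equity: weight = 1562/2318 = 0.6739; cost = 9.06%.
Private placement notes: weight = 756/2318 = 0.3261; after-tax cost = 7.39% × (1 − 26.7%) = 5.4169%.
WACC = 0.6739 × 9.0600% + 0.3261 × 5.4169% = 7.8718%.
Change in WACC = 7.8718% − 7.9610% = -0.0892 pp.

-0.09 pp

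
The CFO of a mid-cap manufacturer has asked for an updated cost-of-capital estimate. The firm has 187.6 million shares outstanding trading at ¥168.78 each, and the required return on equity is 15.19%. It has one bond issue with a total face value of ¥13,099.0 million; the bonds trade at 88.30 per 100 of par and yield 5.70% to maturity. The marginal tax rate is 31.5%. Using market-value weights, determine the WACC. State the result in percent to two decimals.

Market value of equity E = 168.78 × 187.6m = 31663.128m. Market value of debt D = 13099m × 88.3/100 = 11566.417m.
Total capital V = 31663.128 + 11566.417 = 43229.545.
Equity: weight = 31663.128/43229.545 = 0.7324; cost = 15.19%.
Bonds outstanding: weight = 11566.417/43229.545 = 0.2676; after-tax cost = 5.7% × (1 − 31.5%) = 3.9045%.
WACC = 0.7324 × 15.1900% + 0.2676 × 3.9045% = 12.1705%.

12.17%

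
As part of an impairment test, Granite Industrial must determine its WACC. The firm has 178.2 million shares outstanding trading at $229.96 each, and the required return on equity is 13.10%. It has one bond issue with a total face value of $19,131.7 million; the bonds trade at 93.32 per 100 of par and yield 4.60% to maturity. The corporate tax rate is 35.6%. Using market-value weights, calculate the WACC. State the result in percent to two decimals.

10.02%

Market value of equity E = 229.96 × 178.2m = 40978.872m. Market value of debt D = 19131.7m × 93.32/100 = 17853.70244m.
Total capital V = 40978.872 + 17853.70244 = 58832.57444.
Equity: weight = 40978.872/58832.57444 = 0.6965; cost = 13.1%.
Bonds outstanding: weight = 17853.70244/58832.57444 = 0.3035; after-tax cost = 4.6% × (1 − 35.6%) = 2.9624%.
WACC = 0.6965 × 13.1000% + 0.3035 × 2.9624% = 10.0236%.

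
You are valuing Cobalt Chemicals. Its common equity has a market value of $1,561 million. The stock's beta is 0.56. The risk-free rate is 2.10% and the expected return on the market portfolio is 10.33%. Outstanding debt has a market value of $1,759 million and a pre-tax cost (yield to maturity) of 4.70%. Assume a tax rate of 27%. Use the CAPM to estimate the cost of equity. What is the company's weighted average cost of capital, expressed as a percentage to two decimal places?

4.97%

Market risk premium = 10.33% − 2.1% = 8.23%.
Cost of equity via CAPM: Re = 2.1% + 0.56 × 8.23% = 6.7088%.
Total capital V = 1561 + 1759 = 3320.
Equity: weight = 1561/3320 = 0.4702; cost = 6.7088%.
Debt: weight = 1759/3320 = 0.5298; after-tax cost = 4.7% × (1 − 27%) = 3.4310%.
WACC = 0.4702 × 6.7088% + 0.5298 × 3.4310% = 4.9722%.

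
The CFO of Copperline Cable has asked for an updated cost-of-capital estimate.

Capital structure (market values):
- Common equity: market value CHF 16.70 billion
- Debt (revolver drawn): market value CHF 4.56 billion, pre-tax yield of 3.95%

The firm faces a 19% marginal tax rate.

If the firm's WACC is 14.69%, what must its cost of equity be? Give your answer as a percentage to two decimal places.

17.83%

Total capital V = 16.7 + 4.56 = 21.26.
Equity weight = 16.7/21.26 = 0.7855.
Revolver drawn weight = 4.56/21.26 = 0.2145.
Debt contribution = 0.2145 × 3.95% × (1 − 19%) = 0.6863%.
Required equity contribution = 14.69% − 0.6863% = 14.0037%.
Re = 14.0037% / 0.7855 = 17.8275%.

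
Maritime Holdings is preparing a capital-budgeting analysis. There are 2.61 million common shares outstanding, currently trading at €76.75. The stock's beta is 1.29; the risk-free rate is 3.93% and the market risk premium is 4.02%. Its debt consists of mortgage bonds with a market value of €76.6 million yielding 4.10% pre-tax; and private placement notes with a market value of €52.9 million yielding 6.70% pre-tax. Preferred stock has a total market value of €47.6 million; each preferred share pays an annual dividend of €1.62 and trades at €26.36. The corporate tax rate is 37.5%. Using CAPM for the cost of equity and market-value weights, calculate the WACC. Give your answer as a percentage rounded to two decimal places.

Cost of equity via CAPM: Re = 3.93% + 1.29 × 4.02% = 9.1158%.
Cost of preferred: Rp = 1.62 / 26.36 = 6.1457%.
Market value of equity E = 76.75 × 2.61m = 200.3175m.
Total capital V = 200.3175 + 47.6 + 76.6 + 52.9 = 377.4175.
Equity: weight = 200.3175/377.4175 = 0.5308; cost = 9.1158%.
Preferred: weight = 47.6/377.4175 = 0.1261; cost = 6.1457%.
Mortgage bonds: weight = 76.6/377.4175 = 0.2030; after-tax cost = 4.1% × (1 − 37.5%) = 2.5625%.
Private placement notes: weight = 52.9/377.4175 = 0.1402; after-tax cost = 6.7% × (1 − 37.5%) = 4.1875%.
WACC = 0.5308 × 9.1158% + 0.1261 × 6.1457% + 0.2030 × 2.5625% + 0.1402 × 4.1875% = 6.7204%.

6.72%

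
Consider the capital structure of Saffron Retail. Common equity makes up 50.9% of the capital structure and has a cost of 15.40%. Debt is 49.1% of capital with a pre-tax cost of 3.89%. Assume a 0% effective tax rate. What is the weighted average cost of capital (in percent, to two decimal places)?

9.75%

After-tax cost of debt = 3.89% × (1 − 0%) = 3.8900%.
WACC = 0.509 × 15.4000% + 0.491 × 3.8900% = 9.7486%.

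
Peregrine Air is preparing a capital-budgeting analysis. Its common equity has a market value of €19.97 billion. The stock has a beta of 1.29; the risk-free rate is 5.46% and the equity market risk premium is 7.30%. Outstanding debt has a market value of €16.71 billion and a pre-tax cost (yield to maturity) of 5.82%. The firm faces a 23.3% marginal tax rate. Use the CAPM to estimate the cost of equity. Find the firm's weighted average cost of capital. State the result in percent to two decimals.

Cost of equity via CAPM: Re = 5.46% + 1.29 × 7.3% = 14.8770%.
Total capital V = 19.97 + 16.71 = 36.68.
Equity: weight = 19.97/36.68 = 0.5444; cost = 14.877%.
Debt: weight = 16.71/36.68 = 0.4556; after-tax cost = 5.82% × (1 − 23.3%) = 4.4639%.
WACC = 0.5444 × 14.8770% + 0.4556 × 4.4639% = 10.1332%.

10.13%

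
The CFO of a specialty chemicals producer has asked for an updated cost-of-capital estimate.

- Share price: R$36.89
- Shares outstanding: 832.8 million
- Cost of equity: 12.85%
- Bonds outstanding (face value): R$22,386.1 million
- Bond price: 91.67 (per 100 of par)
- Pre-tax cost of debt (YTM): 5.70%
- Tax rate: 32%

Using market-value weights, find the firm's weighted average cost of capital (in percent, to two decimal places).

Market value of equity E = 36.89 × 832.8m = 30721.992m. Market value of debt D = 22386.1m × 91.67/100 = 20521.33787m.
Total capital V = 30721.992 + 20521.33787 = 51243.32987.
Equity: weight = 30721.992/51243.32987 = 0.5995; cost = 12.85%.
Bonds outstanding: weight = 20521.33787/51243.32987 = 0.4005; after-tax cost = 5.7% × (1 − 32%) = 3.8760%.
WACC = 0.5995 × 12.8500% + 0.4005 × 3.8760% = 9.2562%.

9.26%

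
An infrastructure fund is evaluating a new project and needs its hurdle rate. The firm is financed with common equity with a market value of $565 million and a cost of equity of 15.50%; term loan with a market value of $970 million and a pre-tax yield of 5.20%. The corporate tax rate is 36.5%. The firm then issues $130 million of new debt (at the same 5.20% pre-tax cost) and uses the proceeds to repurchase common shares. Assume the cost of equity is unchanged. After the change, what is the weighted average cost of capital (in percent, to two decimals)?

6.76%

After the change:
Total capital V = 435 + 1100 = 1535.
Equity: weight = 435/1535 = 0.2834; cost = 15.5%.
Term loan: weight = 1100/1535 = 0.7166; after-tax cost = 5.2% × (1 − 36.5%) = 3.3020%.
WACC = 0.2834 × 15.5000% + 0.7166 × 3.3020% = 6.7588%.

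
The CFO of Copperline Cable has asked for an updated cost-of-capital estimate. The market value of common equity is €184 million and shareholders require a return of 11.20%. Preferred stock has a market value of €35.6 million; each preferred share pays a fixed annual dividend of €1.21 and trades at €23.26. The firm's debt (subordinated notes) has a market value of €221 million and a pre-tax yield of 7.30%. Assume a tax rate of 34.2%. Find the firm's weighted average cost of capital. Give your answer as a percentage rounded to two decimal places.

7.51%

Cost of preferred: Rp = 1.21 / 23.26 = 5.2021%.
Total capital V = 184 + 35.6 + 221 = 440.6.
Equity: weight = 184/440.6 = 0.4176; cost = 11.2%.
Preferred: weight = 35.6/440.6 = 0.0808; cost = 5.2021%.
Subordinated notes: weight = 221/440.6 = 0.5016; after-tax cost = 7.3% × (1 − 34.2%) = 4.8034%.
WACC = 0.4176 × 11.2000% + 0.0808 × 5.2021% + 0.5016 × 4.8034% = 7.5069%.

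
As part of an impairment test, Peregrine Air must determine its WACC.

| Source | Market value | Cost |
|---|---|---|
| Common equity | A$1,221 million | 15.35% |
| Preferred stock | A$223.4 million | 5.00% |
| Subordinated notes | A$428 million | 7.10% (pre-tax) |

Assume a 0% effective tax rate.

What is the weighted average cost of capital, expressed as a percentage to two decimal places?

12.23%

Total capital V = 1221 + 223.4 + 428 = 1872.4.
Equity: weight = 1221/1872.4 = 0.6521; cost = 15.35%.
Preferred: weight = 223.4/1872.4 = 0.1193; cost = 5%.
Subordinated notes: weight = 428/1872.4 = 0.2286; after-tax cost = 7.1% × (1 − 0%) = 7.1000%.
WACC = 0.6521 × 15.3500% + 0.1193 × 5.0000% + 0.2286 × 7.1000% = 12.2293%.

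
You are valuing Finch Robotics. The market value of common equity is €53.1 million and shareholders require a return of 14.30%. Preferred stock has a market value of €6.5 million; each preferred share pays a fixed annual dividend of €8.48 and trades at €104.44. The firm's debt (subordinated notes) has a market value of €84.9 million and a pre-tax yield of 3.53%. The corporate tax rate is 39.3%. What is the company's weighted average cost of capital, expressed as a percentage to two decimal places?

6.88%

Cost of preferred: Rp = 8.48 / 104.44 = 8.1195%.
Total capital V = 53.1 + 6.5 + 84.9 = 144.5.
Equity: weight = 53.1/144.5 = 0.3675; cost = 14.3%.
Preferred: weight = 6.5/144.5 = 0.0450; cost = 8.1195%.
Subordinated notes: weight = 84.9/144.5 = 0.5875; after-tax cost = 3.53% × (1 − 39.3%) = 2.1427%.
WACC = 0.3675 × 14.3000% + 0.0450 × 8.1195% + 0.5875 × 2.1427% = 6.8791%.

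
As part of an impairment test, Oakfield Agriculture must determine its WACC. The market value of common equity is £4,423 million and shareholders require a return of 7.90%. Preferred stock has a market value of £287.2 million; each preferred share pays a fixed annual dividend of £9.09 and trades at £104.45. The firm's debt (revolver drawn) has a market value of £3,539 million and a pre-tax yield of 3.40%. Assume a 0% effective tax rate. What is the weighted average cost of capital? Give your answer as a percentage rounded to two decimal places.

Cost of preferred: Rp = 9.09 / 104.45 = 8.7027%.
Total capital V = 4423 + 287.2 + 3539 = 8249.2.
Equity: weight = 4423/8249.2 = 0.5362; cost = 7.9%.
Preferred: weight = 287.2/8249.2 = 0.0348; cost = 8.7027%.
Revolver drawn: weight = 3539/8249.2 = 0.4290; after-tax cost = 3.4% × (1 − 0%) = 3.4000%.
WACC = 0.5362 × 7.9000% + 0.0348 × 8.7027% + 0.4290 × 3.4000% = 5.9974%.

6.00%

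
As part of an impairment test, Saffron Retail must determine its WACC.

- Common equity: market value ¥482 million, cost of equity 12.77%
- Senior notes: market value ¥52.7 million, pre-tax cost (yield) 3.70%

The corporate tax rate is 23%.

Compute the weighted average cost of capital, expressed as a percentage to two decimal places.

Total capital V = 482 + 52.7 = 534.7.
Equity: weight = 482/534.7 = 0.9014; cost = 12.77%.
Senior notes: weight = 52.7/534.7 = 0.0986; after-tax cost = 3.7% × (1 − 23%) = 2.8490%.
WACC = 0.9014 × 12.7700% + 0.0986 × 2.8490% = 11.7922%.

11.79%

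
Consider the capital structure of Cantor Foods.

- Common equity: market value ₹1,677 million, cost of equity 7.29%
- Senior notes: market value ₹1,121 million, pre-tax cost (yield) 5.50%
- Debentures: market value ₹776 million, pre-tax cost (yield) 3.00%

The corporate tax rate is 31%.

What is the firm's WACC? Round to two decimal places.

5.06%

Total capital V = 1677 + 1121 + 776 = 3574.
Equity: weight = 1677/3574 = 0.4692; cost = 7.29%.
Senior notes: weight = 1121/3574 = 0.3137; after-tax cost = 5.5% × (1 − 31%) = 3.7950%.
Debentures: weight = 776/3574 = 0.2171; after-tax cost = 3% × (1 − 31%) = 2.0700%.
WACC = 0.4692 × 7.2900% + 0.3137 × 3.7950% + 0.2171 × 2.0700% = 5.0604%.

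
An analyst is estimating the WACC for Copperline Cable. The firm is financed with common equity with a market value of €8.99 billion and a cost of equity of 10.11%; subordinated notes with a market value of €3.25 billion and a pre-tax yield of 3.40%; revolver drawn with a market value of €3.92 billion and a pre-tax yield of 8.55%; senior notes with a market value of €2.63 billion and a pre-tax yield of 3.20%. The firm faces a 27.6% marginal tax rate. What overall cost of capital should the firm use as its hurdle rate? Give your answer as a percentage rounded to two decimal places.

Total capital V = 8.99 + 3.25 + 3.92 + 2.63 = 18.79.
Equity: weight = 8.99/18.79 = 0.4784; cost = 10.11%.
Subordinated notes: weight = 3.25/18.79 = 0.1730; after-tax cost = 3.4% × (1 − 27.6%) = 2.4616%.
Revolver drawn: weight = 3.92/18.79 = 0.2086; after-tax cost = 8.55% × (1 − 27.6%) = 6.1902%.
Senior notes: weight = 2.63/18.79 = 0.1400; after-tax cost = 3.2% × (1 − 27.6%) = 2.3168%.
WACC = 0.4784 × 10.1100% + 0.1730 × 2.4616% + 0.2086 × 6.1902% + 0.1400 × 2.3168% = 6.8785%.

6.88%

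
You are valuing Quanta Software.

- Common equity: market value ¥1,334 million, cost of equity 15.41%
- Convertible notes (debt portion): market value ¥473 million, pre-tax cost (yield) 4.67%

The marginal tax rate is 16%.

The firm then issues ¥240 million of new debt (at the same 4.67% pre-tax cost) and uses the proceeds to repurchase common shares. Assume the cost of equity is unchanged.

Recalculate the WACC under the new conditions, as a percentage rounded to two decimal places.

10.88%

After the change:
Total capital V = 1094 + 713 = 1807.
Equity: weight = 1094/1807 = 0.6054; cost = 15.41%.
Convertible notes (debt portion): weight = 713/1807 = 0.3946; after-tax cost = 4.67% × (1 − 16%) = 3.9228%.
WACC = 0.6054 × 15.4100% + 0.3946 × 3.9228% = 10.8774%.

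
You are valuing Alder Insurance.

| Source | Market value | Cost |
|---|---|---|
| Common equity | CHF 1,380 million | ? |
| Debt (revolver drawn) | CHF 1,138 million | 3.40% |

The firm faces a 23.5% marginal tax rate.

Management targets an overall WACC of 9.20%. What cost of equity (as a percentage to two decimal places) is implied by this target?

14.64%

Total capital V = 1380 + 1138 = 2518.
Equity weight = 1380/2518 = 0.5481.
Revolver drawn weight = 1138/2518 = 0.4519.
Debt contribution = 0.4519 × 3.4% × (1 − 23.5%) = 1.1755%.
Required equity contribution = 9.2% − 1.1755% = 8.0245%.
Re = 8.0245% / 0.5481 = 14.6418%.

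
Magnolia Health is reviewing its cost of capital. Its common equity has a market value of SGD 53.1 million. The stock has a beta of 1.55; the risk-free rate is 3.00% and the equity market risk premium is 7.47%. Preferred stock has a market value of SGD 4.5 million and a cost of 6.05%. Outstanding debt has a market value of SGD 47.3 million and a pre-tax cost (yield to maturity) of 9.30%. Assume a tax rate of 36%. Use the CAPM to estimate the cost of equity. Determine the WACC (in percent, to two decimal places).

Cost of equity via CAPM: Re = 3.0% + 1.55 × 7.47% = 14.5785%.
Total capital V = 53.1 + 4.5 + 47.3 = 104.9.
Equity: weight = 53.1/104.9 = 0.5062; cost = 14.5785%.
Preferred: weight = 4.5/104.9 = 0.0429; cost = 6.05%.
Debt: weight = 47.3/104.9 = 0.4509; after-tax cost = 9.3% × (1 − 36%) = 5.9520%.
WACC = 0.5062 × 14.5785% + 0.0429 × 6.0500% + 0.4509 × 5.9520% = 10.3229%.

10.32%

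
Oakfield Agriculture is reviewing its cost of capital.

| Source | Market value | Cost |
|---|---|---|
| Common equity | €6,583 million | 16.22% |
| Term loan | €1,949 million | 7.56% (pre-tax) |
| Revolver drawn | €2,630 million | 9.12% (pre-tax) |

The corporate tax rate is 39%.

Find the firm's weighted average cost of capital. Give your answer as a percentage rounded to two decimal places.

11.68%

Total capital V = 6583 + 1949 + 2630 = 11162.
Equity: weight = 6583/11162 = 0.5898; cost = 16.22%.
Term loan: weight = 1949/11162 = 0.1746; after-tax cost = 7.56% × (1 − 39%) = 4.6116%.
Revolver drawn: weight = 2630/11162 = 0.2356; after-tax cost = 9.12% × (1 − 39%) = 5.5632%.
WACC = 0.5898 × 16.2200% + 0.1746 × 4.6116% + 0.2356 × 5.5632% = 11.6821%.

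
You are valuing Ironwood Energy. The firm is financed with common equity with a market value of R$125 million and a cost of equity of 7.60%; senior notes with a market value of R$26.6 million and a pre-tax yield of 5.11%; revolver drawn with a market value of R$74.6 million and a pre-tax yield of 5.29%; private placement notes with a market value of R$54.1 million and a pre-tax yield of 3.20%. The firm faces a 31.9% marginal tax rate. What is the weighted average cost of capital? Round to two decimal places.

5.10%

Total capital V = 125 + 26.6 + 74.6 + 54.1 = 280.3.
Equity: weight = 125/280.3 = 0.4460; cost = 7.6%.
Senior notes: weight = 26.6/280.3 = 0.0949; after-tax cost = 5.11% × (1 − 31.9%) = 3.4799%.
Revolver drawn: weight = 74.6/280.3 = 0.2661; after-tax cost = 5.29% × (1 − 31.9%) = 3.6025%.
Private placement notes: weight = 54.1/280.3 = 0.1930; after-tax cost = 3.2% × (1 − 31.9%) = 2.1792%.
WACC = 0.4460 × 7.6000% + 0.0949 × 3.4799% + 0.2661 × 3.6025% + 0.1930 × 2.1792% = 5.0988%.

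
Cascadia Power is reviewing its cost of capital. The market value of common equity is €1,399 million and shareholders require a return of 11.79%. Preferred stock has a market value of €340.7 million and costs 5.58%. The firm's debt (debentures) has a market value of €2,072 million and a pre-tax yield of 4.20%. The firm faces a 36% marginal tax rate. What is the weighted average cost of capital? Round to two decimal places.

6.29%

Total capital V = 1399 + 340.7 + 2072 = 3811.7.
Equity: weight = 1399/3811.7 = 0.3670; cost = 11.79%.
Preferred: weight = 340.7/3811.7 = 0.0894; cost = 5.58%.
Debentures: weight = 2072/3811.7 = 0.5436; after-tax cost = 4.2% × (1 − 36%) = 2.6880%.
WACC = 0.3670 × 11.7900% + 0.0894 × 5.5800% + 0.5436 × 2.6880% = 6.2872%.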